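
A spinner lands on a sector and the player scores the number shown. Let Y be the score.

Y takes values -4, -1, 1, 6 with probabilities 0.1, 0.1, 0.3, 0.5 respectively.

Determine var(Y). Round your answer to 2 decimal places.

12.16

E[Y] = (-4)(0.1) + (-1)(0.1) + (1)(0.3) + (6)(0.5) = 2.8
E[Y²] = (-4)²(0.1) + (-1)²(0.1) + (1)²(0.3) + (6)²(0.5) = 20
var(Y) = E[Y²] − (E[Y])² = 20 − (2.8)² = 12.16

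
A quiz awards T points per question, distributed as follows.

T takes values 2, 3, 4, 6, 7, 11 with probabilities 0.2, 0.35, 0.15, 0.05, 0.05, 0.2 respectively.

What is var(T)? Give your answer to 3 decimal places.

10.790

E[T] = (2)(0.2) + (3)(0.35) + (4)(0.15) + (6)(0.05) + (7)(0.05) + (11)(0.2) = 4.9
E[T²] = (2)²(0.2) + (3)²(0.35) + (4)²(0.15) + (6)²(0.05) + (7)²(0.05) + (11)²(0.2) = 34.8
var(T) = E[T²] − (E[T])² = 34.8 − (4.9)² = 10.79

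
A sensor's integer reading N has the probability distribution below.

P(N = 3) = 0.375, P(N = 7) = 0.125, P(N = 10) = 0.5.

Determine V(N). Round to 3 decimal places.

10.500

E[N] = (3)(0.375) + (7)(0.125) + (10)(0.5) = 7
E[N²] = (3)²(0.375) + (7)²(0.125) + (10)²(0.5) = 59.5
V(N) = E[N²] − (E[N])² = 59.5 − (7)² = 10.5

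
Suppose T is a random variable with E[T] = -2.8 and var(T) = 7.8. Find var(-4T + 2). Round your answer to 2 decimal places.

124.80

var(-4T + 2) = (-4)²·var(T) = 16·7.8 = 124.8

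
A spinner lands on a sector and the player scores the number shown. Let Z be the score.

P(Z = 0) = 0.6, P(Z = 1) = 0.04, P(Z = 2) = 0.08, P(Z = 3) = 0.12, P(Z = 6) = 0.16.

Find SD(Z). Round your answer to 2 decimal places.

2.21

E[Z] = (0)(0.6) + (1)(0.04) + (2)(0.08) + (3)(0.12) + (6)(0.16) = 1.52
E[Z²] = (0)²(0.6) + (1)²(0.04) + (2)²(0.08) + (3)²(0.12) + (6)²(0.16) = 7.2
V(Z) = E[Z²] − (E[Z])² = 7.2 − (1.52)² = 4.8896
SD(Z) = √4.8896 ≈ 2.21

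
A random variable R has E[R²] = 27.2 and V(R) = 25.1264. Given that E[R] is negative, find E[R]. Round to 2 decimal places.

(E[R])² = E[R²] − V(R) = 27.2 − 25.1264 = 2.0736
E[R] = −√2.0736 = -1.44

-1.44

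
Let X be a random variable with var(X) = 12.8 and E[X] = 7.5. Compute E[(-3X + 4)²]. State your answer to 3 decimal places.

E[-3X + 4] = -3·7.5 + 4 = -18.5
var(-3X + 4) = (-3)²·12.8 = 115.2
E[(-3X + 4)²] = var((-3X + 4)) + (E[(-3X + 4)])² = 115.2 + (-18.5)² = 457.45

457.450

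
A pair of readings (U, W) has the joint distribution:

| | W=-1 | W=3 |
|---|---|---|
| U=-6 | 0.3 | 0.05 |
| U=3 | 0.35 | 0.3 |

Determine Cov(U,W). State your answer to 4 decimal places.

E[U] = -0.15,  E[W] = 0.4
E[UW] = 2.55
Cov(U,W) = E[UW] − E[U]E[W] = 2.55 − (-0.15)(0.4) = 2.61

2.6100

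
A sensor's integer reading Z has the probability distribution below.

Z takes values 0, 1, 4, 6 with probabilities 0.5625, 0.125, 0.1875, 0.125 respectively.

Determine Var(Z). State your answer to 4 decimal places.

4.9844

E[Z] = (0)(0.5625) + (1)(0.125) + (4)(0.1875) + (6)(0.125) = 1.625
E[Z²] = (0)²(0.5625) + (1)²(0.125) + (4)²(0.1875) + (6)²(0.125) = 7.625
Var(Z) = E[Z²] − (E[Z])² = 7.625 − (1.625)² = 4.984375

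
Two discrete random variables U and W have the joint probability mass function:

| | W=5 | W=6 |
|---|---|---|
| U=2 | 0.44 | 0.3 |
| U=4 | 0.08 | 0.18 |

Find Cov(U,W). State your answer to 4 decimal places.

E[U] = 2.52,  E[W] = 5.48
E[UW] = 13.92
Cov(U,W) = E[UW] − E[U]E[W] = 13.92 − (2.52)(5.48) = 0.1104

0.1104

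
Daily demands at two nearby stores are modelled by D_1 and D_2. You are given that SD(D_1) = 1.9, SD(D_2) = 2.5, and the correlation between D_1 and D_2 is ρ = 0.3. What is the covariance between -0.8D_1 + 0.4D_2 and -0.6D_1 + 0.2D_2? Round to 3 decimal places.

Var(D_1) = (1.9)² = 3.61;  Var(D_2) = (2.5)² = 6.25
Cov(D_1,D_2) = ρ·SD(D_1)·SD(D_2) = 0.3·1.9·2.5 = 1.425
Cov(-0.8D_1 + 0.4D_2, -0.6D_1 + 0.2D_2) = (-0.8)(-0.6)Var(D_1) + (0.4)(0.2)Var(D_2) + [(-0.8)(0.2) + (0.4)(-0.6)]Cov(D_1,D_2)
= 0.48·3.61 + 0.08·6.25 + -0.4·1.425 = 1.6628

1.663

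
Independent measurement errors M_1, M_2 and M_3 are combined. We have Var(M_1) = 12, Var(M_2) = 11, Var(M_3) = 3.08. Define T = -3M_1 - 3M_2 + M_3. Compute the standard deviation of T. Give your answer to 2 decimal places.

14.49

By independence, Var(T) = (-3)²Var(M_1) + (-3)²Var(M_2) + (1)²Var(M_3)
= (-3)²·12 + (-3)²·11 + (1)²·3.08 = 210.08
SD(T) = √210.08 ≈ 14.49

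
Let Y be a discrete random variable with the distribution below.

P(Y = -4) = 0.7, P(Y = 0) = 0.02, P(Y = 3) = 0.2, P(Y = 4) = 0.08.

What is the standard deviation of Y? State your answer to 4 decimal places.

E[Y] = (-4)(0.7) + (0)(0.02) + (3)(0.2) + (4)(0.08) = -1.88
E[Y²] = (-4)²(0.7) + (0)²(0.02) + (3)²(0.2) + (4)²(0.08) = 14.28
Var(Y) = E[Y²] − (E[Y])² = 14.28 − (-1.88)² = 10.7456
sd(Y) = √10.7456 ≈ 3.2780

3.2780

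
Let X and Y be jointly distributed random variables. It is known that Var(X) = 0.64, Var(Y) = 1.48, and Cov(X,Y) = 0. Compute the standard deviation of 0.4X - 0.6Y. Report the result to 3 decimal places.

0.797

Var(0.4X - 0.6Y) = (0.4)²·Var(X) + (-0.6)²·Var(Y) + 2·(0.4)·(-0.6)·Cov(X,Y)
= 0.16·0.64 + 0.36·1.48 + -0.48·0 = 0.6352
SD(0.4X - 0.6Y) = √0.6352 ≈ 0.797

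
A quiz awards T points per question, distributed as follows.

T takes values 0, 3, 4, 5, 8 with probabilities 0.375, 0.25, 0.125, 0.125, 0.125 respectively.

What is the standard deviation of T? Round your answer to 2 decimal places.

E[T] = (0)(0.375) + (3)(0.25) + (4)(0.125) + (5)(0.125) + (8)(0.125) = 2.875
E[T²] = (0)²(0.375) + (3)²(0.25) + (4)²(0.125) + (5)²(0.125) + (8)²(0.125) = 15.375
var(T) = E[T²] − (E[T])² = 15.375 − (2.875)² = 7.109375
SD(T) = √7.109375 ≈ 2.67

2.67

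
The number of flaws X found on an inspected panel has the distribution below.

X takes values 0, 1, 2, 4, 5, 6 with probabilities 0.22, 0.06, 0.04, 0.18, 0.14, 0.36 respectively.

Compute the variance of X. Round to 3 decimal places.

5.722

E[X] = (0)(0.22) + (1)(0.06) + (2)(0.04) + (4)(0.18) + (5)(0.14) + (6)(0.36) = 3.72
E[X²] = (0)²(0.22) + (1)²(0.06) + (2)²(0.04) + (4)²(0.18) + (5)²(0.14) + (6)²(0.36) = 19.56
Var(X) = E[X²] − (E[X])² = 19.56 − (3.72)² = 5.7216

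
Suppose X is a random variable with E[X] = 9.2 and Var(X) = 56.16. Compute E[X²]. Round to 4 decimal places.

E[X²] = Var(X) + (E[X])² = 56.16 + (9.2)² = 140.8

140.8000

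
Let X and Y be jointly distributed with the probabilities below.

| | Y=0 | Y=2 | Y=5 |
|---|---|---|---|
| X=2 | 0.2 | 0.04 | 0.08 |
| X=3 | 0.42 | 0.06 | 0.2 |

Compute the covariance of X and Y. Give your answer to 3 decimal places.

E[X] = 2.68,  E[Y] = 1.6
E[XY] = 4.32
Cov(X,Y) = E[XY] − E[X]E[Y] = 4.32 − (2.68)(1.6) = 0.032

0.032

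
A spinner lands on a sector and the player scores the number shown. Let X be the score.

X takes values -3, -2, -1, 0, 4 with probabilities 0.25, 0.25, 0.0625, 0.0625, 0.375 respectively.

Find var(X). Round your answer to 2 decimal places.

9.28

E[X] = (-3)(0.25) + (-2)(0.25) + (-1)(0.0625) + (0)(0.0625) + (4)(0.375) = 0.1875
E[X²] = (-3)²(0.25) + (-2)²(0.25) + (-1)²(0.0625) + (0)²(0.0625) + (4)²(0.375) = 9.3125
var(X) = E[X²] − (E[X])² = 9.3125 − (0.1875)² = 9.27734375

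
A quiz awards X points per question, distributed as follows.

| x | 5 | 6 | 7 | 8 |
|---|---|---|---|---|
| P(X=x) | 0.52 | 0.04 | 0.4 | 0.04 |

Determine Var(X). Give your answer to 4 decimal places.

E[X] = (5)(0.52) + (6)(0.04) + (7)(0.4) + (8)(0.04) = 5.96
E[X²] = (5)²(0.52) + (6)²(0.04) + (7)²(0.4) + (8)²(0.04) = 36.6
Var(X) = E[X²] − (E[X])² = 36.6 − (5.96)² = 1.0784

1.0784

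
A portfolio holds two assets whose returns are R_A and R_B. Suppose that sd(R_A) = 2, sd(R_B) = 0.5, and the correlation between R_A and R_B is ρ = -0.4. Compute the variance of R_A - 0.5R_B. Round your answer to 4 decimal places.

Var(R_A) = (2)² = 4;  Var(R_B) = (0.5)² = 0.25
Cov(R_A,R_B) = ρ·sd(R_A)·sd(R_B) = -0.4·2·0.5 = -0.4
Var(R_A - 0.5R_B) = (1)²·Var(R_A) + (-0.5)²·Var(R_B) + 2·(1)·(-0.5)·Cov(R_A,R_B)
= 1·4 + 0.25·0.25 + -1·-0.4 = 4.4625

4.4625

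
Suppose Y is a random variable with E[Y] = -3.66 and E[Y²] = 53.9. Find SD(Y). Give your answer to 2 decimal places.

var(Y) = 53.9 − (-3.66)² = 40.5044
SD(Y) = √40.5044 ≈ 6.36

6.36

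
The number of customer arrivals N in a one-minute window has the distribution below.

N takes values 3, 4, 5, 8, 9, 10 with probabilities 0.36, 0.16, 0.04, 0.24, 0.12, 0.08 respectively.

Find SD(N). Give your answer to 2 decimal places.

2.68

E[N] = (3)(0.36) + (4)(0.16) + (5)(0.04) + (8)(0.24) + (9)(0.12) + (10)(0.08) = 5.72
E[N²] = (3)²(0.36) + (4)²(0.16) + (5)²(0.04) + (8)²(0.24) + (9)²(0.12) + (10)²(0.08) = 39.88
V(N) = E[N²] − (E[N])² = 39.88 − (5.72)² = 7.1616
SD(N) = √7.1616 ≈ 2.68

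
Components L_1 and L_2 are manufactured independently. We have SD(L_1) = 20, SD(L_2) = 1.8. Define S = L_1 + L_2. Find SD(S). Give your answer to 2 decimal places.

20.08

Var(L_1) = 400, Var(L_2) = 3.24
By independence, Var(S) = (1)²Var(L_1) + (1)²Var(L_2)
= (1)²·400 + (1)²·3.24 = 403.24
SD(S) = √403.24 ≈ 20.08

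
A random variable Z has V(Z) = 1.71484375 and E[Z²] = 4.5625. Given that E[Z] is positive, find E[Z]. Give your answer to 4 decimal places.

(E[Z])² = E[Z²] − V(Z) = 4.5625 − 1.71484375 = 2.84765625
E[Z] = √2.84765625 = 1.6875

1.6875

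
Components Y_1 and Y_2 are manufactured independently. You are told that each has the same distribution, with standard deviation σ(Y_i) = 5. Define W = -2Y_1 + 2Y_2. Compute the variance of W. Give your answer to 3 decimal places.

200.000

Var(Y_i) = (5)² = 25
By independence, Var(W) = (-2)²Var(Y_1) + (2)²Var(Y_2)
= (-2)²·25 + (2)²·25 = 200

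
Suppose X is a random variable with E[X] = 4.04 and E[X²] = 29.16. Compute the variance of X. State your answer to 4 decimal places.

Var(X) = 29.16 − (4.04)² = 12.8384

12.8384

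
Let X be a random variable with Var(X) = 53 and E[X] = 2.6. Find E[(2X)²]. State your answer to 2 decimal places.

239.04

E[2X] = 2·2.6 = 5.2
Var(2X) = (2)²·53 = 212
E[(2X)²] = Var((2X)) + (E[(2X)])² = 212 + (5.2)² = 239.04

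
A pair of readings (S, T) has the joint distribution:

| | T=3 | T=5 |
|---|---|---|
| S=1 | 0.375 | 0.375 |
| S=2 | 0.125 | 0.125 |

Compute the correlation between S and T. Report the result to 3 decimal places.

0.000

E[S] = 1.25,  E[T] = 4
E[ST] = 5
Cov(S,T) = E[ST] − E[S]E[T] = 5 − (1.25)(4) = 0
Var(S) = 0.1875,  Var(T) = 1
ρ = 0 / √(0.1875·1) ≈ 0.000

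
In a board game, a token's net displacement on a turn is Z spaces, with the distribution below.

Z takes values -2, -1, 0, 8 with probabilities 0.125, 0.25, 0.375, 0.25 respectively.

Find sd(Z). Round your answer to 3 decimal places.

3.808

E[Z] = (-2)(0.125) + (-1)(0.25) + (0)(0.375) + (8)(0.25) = 1.5
E[Z²] = (-2)²(0.125) + (-1)²(0.25) + (0)²(0.375) + (8)²(0.25) = 16.75
V(Z) = E[Z²] − (E[Z])² = 16.75 − (1.5)² = 14.5
sd(Z) = √14.5 ≈ 3.808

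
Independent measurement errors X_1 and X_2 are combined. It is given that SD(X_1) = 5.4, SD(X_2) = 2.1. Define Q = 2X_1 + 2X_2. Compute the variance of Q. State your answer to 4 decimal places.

134.2800

var(X_1) = 29.16, var(X_2) = 4.41
By independence, var(Q) = (2)²var(X_1) + (2)²var(X_2)
= (2)²·29.16 + (2)²·4.41 = 134.28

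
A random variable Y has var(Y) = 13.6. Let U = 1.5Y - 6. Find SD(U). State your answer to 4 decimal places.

var(1.5Y - 6) = (1.5)²·13.6 = 30.6
SD(U) = √30.6 ≈ 5.5317

5.5317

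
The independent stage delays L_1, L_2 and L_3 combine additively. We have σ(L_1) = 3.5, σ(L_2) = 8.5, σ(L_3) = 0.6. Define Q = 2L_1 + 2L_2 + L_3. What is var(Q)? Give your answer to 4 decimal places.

338.3600

var(L_1) = 12.25, var(L_2) = 72.25, var(L_3) = 0.36
By independence, var(Q) = (2)²var(L_1) + (2)²var(L_2) + (1)²var(L_3)
= (2)²·12.25 + (2)²·72.25 + (1)²·0.36 = 338.36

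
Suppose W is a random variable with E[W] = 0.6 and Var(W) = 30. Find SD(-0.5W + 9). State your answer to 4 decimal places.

Var(-0.5W + 9) = (-0.5)²·30 = 7.5
SD(-0.5W + 9) = √7.5 ≈ 2.7386

2.7386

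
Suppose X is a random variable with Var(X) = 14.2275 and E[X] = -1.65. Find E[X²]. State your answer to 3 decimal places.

E[X²] = Var(X) + (E[X])² = 14.2275 + (-1.65)² = 16.95

16.950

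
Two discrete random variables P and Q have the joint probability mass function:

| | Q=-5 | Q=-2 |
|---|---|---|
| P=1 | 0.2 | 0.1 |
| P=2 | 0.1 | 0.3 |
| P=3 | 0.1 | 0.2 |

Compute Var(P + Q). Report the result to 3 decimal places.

E[P] = 2,  E[Q] = -3.2,  E[PQ] = -6.1
Var(P) = 4.6 − (2)² = 0.6;  Var(Q) = 12.4 − (-3.2)² = 2.16
Cov(P,Q) = -6.1 − (2)(-3.2) = 0.3
Var(P + Q) = (1)²·0.6 + (1)²·2.16 + 2·(1)·(1)·0.3 = 3.36

3.360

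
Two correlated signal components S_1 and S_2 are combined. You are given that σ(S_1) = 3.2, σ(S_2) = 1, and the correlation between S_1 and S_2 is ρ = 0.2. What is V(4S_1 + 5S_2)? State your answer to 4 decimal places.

214.4400

V(S_1) = (3.2)² = 10.24;  V(S_2) = (1)² = 1
Cov(S_1,S_2) = ρ·σ(S_1)·σ(S_2) = 0.2·3.2·1 = 0.64
V(4S_1 + 5S_2) = (4)²·V(S_1) + (5)²·V(S_2) + 2·(4)·(5)·Cov(S_1,S_2)
= 16·10.24 + 25·1 + 40·0.64 = 214.44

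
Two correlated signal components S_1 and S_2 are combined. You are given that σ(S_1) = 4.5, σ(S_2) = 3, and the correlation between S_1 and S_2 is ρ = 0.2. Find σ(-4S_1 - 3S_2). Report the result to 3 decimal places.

V(S_1) = (4.5)² = 20.25;  V(S_2) = (3)² = 9
Cov(S_1,S_2) = ρ·σ(S_1)·σ(S_2) = 0.2·4.5·3 = 2.7
V(-4S_1 - 3S_2) = (-4)²·V(S_1) + (-3)²·V(S_2) + 2·(-4)·(-3)·Cov(S_1,S_2)
= 16·20.25 + 9·9 + 24·2.7 = 469.8
σ(-4S_1 - 3S_2) = √469.8 ≈ 21.675

21.675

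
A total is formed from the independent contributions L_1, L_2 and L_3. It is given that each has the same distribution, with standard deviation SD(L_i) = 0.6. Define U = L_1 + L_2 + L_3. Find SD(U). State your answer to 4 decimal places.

1.0392

Var(L_i) = (0.6)² = 0.36
By independence, Var(U) = (1)²Var(L_1) + (1)²Var(L_2) + (1)²Var(L_3)
= (1)²·0.36 + (1)²·0.36 + (1)²·0.36 = 1.08
SD(U) = √1.08 ≈ 1.0392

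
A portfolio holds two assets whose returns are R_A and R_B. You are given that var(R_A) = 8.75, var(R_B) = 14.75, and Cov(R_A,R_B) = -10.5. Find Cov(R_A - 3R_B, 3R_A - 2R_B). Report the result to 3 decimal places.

230.250

Cov(R_A - 3R_B, 3R_A - 2R_B) = (1)(3)var(R_A) + (-3)(-2)var(R_B) + [(1)(-2) + (-3)(3)]Cov(R_A,R_B)
= 3·8.75 + 6·14.75 + -11·-10.5 = 230.25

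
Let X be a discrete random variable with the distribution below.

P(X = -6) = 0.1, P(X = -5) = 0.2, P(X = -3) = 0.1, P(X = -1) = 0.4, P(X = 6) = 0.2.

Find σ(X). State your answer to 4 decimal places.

3.9862

E[X] = (-6)(0.1) + (-5)(0.2) + (-3)(0.1) + (-1)(0.4) + (6)(0.2) = -1.1
E[X²] = (-6)²(0.1) + (-5)²(0.2) + (-3)²(0.1) + (-1)²(0.4) + (6)²(0.2) = 17.1
Var(X) = E[X²] − (E[X])² = 17.1 − (-1.1)² = 15.89
σ(X) = √15.89 ≈ 3.9862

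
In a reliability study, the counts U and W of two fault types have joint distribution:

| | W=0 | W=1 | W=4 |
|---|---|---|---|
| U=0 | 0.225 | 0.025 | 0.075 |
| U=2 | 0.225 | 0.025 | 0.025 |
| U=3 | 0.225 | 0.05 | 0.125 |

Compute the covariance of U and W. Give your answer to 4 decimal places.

0.1500

E[U] = 1.75,  E[W] = 1
E[UW] = 1.9
Cov(U,W) = E[UW] − E[U]E[W] = 1.9 − (1.75)(1) = 0.15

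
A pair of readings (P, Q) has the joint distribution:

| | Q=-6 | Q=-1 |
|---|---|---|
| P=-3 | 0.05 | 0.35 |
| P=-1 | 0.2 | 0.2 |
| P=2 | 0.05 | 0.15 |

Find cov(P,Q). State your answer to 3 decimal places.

E[P] = -1.2,  E[Q] = -2.5
E[PQ] = 2.45
cov(P,Q) = E[PQ] − E[P]E[Q] = 2.45 − (-1.2)(-2.5) = -0.55

-0.550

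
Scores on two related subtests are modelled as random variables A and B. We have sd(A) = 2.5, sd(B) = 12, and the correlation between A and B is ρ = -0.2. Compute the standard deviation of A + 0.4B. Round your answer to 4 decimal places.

Var(A) = (2.5)² = 6.25;  Var(B) = (12)² = 144
cov(A,B) = ρ·sd(A)·sd(B) = -0.2·2.5·12 = -6
Var(A + 0.4B) = (1)²·Var(A) + (0.4)²·Var(B) + 2·(1)·(0.4)·cov(A,B)
= 1·6.25 + 0.16·144 + 0.8·-6 = 24.49
sd(A + 0.4B) = √24.49 ≈ 4.9487

4.9487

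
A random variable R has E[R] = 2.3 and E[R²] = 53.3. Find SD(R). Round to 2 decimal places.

Var(R) = 53.3 − (2.3)² = 48.01
SD(R) = √48.01 ≈ 6.93

6.93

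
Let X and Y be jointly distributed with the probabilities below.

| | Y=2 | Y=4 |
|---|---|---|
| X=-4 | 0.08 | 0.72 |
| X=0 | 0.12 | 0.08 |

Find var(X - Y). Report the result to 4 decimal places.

E[X] = -3.2,  E[Y] = 3.6,  E[XY] = -12.16
var(X) = 12.8 − (-3.2)² = 2.56;  var(Y) = 13.6 − (3.6)² = 0.64
Cov(X,Y) = -12.16 − (-3.2)(3.6) = -0.64
var(X - Y) = (1)²·2.56 + (-1)²·0.64 + 2·(1)·(-1)·-0.64 = 4.48

4.4800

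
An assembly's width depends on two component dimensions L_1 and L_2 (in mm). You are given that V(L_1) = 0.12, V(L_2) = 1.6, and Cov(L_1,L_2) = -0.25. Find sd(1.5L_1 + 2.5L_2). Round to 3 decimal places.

2.897

V(1.5L_1 + 2.5L_2) = (1.5)²·V(L_1) + (2.5)²·V(L_2) + 2·(1.5)·(2.5)·Cov(L_1,L_2)
= 2.25·0.12 + 6.25·1.6 + 7.5·-0.25 = 8.395
sd(1.5L_1 + 2.5L_2) = √8.395 ≈ 2.897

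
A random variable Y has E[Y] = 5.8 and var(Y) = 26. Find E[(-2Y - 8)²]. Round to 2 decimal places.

488.16

E[-2Y - 8] = -2·5.8 − 8 = -19.6
var(-2Y - 8) = (-2)²·26 = 104
E[(-2Y - 8)²] = var((-2Y - 8)) + (E[(-2Y - 8)])² = 104 + (-19.6)² = 488.16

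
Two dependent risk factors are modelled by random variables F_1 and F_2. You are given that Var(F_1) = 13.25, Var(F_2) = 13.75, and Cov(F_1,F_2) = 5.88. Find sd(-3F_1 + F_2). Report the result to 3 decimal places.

9.885

Var(-3F_1 + F_2) = (-3)²·Var(F_1) + (1)²·Var(F_2) + 2·(-3)·(1)·Cov(F_1,F_2)
= 9·13.25 + 1·13.75 + -6·5.88 = 97.72
sd(-3F_1 + F_2) = √97.72 ≈ 9.885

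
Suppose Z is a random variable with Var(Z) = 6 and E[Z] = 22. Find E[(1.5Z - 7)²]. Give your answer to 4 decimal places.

E[1.5Z - 7] = 1.5·22 − 7 = 26
Var(1.5Z - 7) = (1.5)²·6 = 13.5
E[(1.5Z - 7)²] = Var((1.5Z - 7)) + (E[(1.5Z - 7)])² = 13.5 + (26)² = 689.5

689.5000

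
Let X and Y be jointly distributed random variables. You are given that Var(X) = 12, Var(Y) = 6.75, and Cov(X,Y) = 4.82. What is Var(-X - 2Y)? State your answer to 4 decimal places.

58.2800

Var(-X - 2Y) = (-1)²·Var(X) + (-2)²·Var(Y) + 2·(-1)·(-2)·Cov(X,Y)
= 1·12 + 4·6.75 + 4·4.82 = 58.28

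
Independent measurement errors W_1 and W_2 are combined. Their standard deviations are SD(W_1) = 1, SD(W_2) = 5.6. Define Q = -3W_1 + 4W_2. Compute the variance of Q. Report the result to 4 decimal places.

var(W_1) = 1, var(W_2) = 31.36
By independence, var(Q) = (-3)²var(W_1) + (4)²var(W_2)
= (-3)²·1 + (4)²·31.36 = 510.76

510.7600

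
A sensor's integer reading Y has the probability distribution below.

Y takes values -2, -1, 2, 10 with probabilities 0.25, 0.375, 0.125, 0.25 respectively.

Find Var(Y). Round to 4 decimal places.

23.3594

E[Y] = (-2)(0.25) + (-1)(0.375) + (2)(0.125) + (10)(0.25) = 1.875
E[Y²] = (-2)²(0.25) + (-1)²(0.375) + (2)²(0.125) + (10)²(0.25) = 26.875
Var(Y) = E[Y²] − (E[Y])² = 26.875 − (1.875)² = 23.359375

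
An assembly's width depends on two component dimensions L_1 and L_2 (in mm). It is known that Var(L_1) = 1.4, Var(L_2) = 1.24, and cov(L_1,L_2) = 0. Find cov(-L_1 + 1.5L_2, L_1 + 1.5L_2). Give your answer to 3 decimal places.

1.390

cov(-L_1 + 1.5L_2, L_1 + 1.5L_2) = (-1)(1)Var(L_1) + (1.5)(1.5)Var(L_2) + [(-1)(1.5) + (1.5)(1)]cov(L_1,L_2)
= -1·1.4 + 2.25·1.24 + 0·0 = 1.39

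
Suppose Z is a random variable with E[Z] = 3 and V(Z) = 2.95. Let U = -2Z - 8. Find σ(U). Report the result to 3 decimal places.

V(-2Z - 8) = (-2)²·2.95 = 11.8
σ(U) = √11.8 ≈ 3.435

3.435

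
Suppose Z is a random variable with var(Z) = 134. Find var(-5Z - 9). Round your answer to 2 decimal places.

var(-5Z - 9) = (-5)²·var(Z) = 25·134 = 3350

3350.00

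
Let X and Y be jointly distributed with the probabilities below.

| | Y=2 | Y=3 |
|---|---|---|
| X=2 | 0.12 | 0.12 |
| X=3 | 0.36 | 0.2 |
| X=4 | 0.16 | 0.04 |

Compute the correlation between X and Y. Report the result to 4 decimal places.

-0.2064

E[X] = 2.96,  E[Y] = 2.36
E[XY] = 6.92
Cov(X,Y) = E[XY] − E[X]E[Y] = 6.92 − (2.96)(2.36) = -0.0656
var(X) = 0.4384,  var(Y) = 0.2304
ρ = -0.0656 / √(0.4384·0.2304) ≈ -0.2064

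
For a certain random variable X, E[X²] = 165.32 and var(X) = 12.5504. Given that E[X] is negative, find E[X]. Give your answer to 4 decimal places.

-12.3600

(E[X])² = E[X²] − var(X) = 165.32 − 12.5504 = 152.7696
E[X] = −√152.7696 = -12.36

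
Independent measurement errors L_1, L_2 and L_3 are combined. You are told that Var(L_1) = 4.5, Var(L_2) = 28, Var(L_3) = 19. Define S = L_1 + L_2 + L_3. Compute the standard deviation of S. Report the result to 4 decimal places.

By independence, Var(S) = (1)²Var(L_1) + (1)²Var(L_2) + (1)²Var(L_3)
= (1)²·4.5 + (1)²·28 + (1)²·19 = 51.5
sd(S) = √51.5 ≈ 7.1764

7.1764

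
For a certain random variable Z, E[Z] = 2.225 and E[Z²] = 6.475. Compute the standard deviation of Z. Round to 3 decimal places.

1.235

V(Z) = 6.475 − (2.225)² = 1.524375
SD(Z) = √1.524375 ≈ 1.235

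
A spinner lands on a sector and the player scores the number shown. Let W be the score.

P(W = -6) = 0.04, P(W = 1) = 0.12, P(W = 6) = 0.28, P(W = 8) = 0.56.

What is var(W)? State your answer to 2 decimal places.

11.00

E[W] = (-6)(0.04) + (1)(0.12) + (6)(0.28) + (8)(0.56) = 6.04
E[W²] = (-6)²(0.04) + (1)²(0.12) + (6)²(0.28) + (8)²(0.56) = 47.48
var(W) = E[W²] − (E[W])² = 47.48 − (6.04)² = 10.9984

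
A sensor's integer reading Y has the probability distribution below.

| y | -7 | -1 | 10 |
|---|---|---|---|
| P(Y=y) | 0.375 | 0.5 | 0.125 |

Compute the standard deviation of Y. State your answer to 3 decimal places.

E[Y] = (-7)(0.375) + (-1)(0.5) + (10)(0.125) = -1.875
E[Y²] = (-7)²(0.375) + (-1)²(0.5) + (10)²(0.125) = 31.375
Var(Y) = E[Y²] − (E[Y])² = 31.375 − (-1.875)² = 27.859375
sd(Y) = √27.859375 ≈ 5.278

5.278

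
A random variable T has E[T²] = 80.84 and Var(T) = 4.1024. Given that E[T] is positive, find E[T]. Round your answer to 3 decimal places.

(E[T])² = E[T²] − Var(T) = 80.84 − 4.1024 = 76.7376
E[T] = √76.7376 = 8.76

8.760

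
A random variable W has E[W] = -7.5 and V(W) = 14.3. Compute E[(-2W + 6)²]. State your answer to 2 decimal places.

498.20

E[-2W + 6] = -2·-7.5 + 6 = 21
V(-2W + 6) = (-2)²·14.3 = 57.2
E[(-2W + 6)²] = V((-2W + 6)) + (E[(-2W + 6)])² = 57.2 + (21)² = 498.2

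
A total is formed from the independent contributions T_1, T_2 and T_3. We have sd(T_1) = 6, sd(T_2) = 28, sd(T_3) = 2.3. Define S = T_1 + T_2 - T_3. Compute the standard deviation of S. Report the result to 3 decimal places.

Var(T_1) = 36, Var(T_2) = 784, Var(T_3) = 5.29
By independence, Var(S) = (1)²Var(T_1) + (1)²Var(T_2) + (-1)²Var(T_3)
= (1)²·36 + (1)²·784 + (-1)²·5.29 = 825.29
sd(S) = √825.29 ≈ 28.728

28.728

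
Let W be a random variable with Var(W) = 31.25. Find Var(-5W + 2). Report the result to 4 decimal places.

Var(-5W + 2) = (-5)²·Var(W) = 25·31.25 = 781.25

781.2500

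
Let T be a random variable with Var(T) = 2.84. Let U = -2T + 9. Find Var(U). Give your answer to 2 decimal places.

Var(-2T + 9) = (-2)²·Var(T) = 4·2.84 = 11.36

11.36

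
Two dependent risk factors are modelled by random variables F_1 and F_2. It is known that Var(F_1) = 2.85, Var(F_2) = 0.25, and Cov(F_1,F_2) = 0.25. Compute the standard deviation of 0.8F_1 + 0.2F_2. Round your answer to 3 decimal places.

1.383

Var(0.8F_1 + 0.2F_2) = (0.8)²·Var(F_1) + (0.2)²·Var(F_2) + 2·(0.8)·(0.2)·Cov(F_1,F_2)
= 0.64·2.85 + 0.04·0.25 + 0.32·0.25 = 1.914
SD(0.8F_1 + 0.2F_2) = √1.914 ≈ 1.383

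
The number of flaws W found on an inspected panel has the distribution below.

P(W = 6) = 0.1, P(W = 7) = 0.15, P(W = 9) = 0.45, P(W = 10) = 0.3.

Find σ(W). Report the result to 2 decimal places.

E[W] = (6)(0.1) + (7)(0.15) + (9)(0.45) + (10)(0.3) = 8.7
E[W²] = (6)²(0.1) + (7)²(0.15) + (9)²(0.45) + (10)²(0.3) = 77.4
var(W) = E[W²] − (E[W])² = 77.4 − (8.7)² = 1.71
σ(W) = √1.71 ≈ 1.31

1.31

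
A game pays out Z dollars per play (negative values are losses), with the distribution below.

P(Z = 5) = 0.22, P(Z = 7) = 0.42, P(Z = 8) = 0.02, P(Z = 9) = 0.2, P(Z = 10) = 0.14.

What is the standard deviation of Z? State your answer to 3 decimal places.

1.673

E[Z] = (5)(0.22) + (7)(0.42) + (8)(0.02) + (9)(0.2) + (10)(0.14) = 7.4
E[Z²] = (5)²(0.22) + (7)²(0.42) + (8)²(0.02) + (9)²(0.2) + (10)²(0.14) = 57.56
var(Z) = E[Z²] − (E[Z])² = 57.56 − (7.4)² = 2.8
SD(Z) = √2.8 ≈ 1.673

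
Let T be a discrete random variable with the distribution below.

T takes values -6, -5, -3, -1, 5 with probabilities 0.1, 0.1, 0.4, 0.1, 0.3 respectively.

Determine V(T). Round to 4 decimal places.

E[T] = (-6)(0.1) + (-5)(0.1) + (-3)(0.4) + (-1)(0.1) + (5)(0.3) = -0.9
E[T²] = (-6)²(0.1) + (-5)²(0.1) + (-3)²(0.4) + (-1)²(0.1) + (5)²(0.3) = 17.3
V(T) = E[T²] − (E[T])² = 17.3 − (-0.9)² = 16.49

16.4900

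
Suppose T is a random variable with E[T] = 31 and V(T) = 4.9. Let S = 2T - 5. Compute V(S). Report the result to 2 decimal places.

V(2T - 5) = (2)²·V(T) = 4·4.9 = 19.6

19.60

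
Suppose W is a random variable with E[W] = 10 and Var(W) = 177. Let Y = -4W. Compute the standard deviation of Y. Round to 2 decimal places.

53.22

Var(-4W) = (-4)²·177 = 2832
SD(Y) = √2832 ≈ 53.22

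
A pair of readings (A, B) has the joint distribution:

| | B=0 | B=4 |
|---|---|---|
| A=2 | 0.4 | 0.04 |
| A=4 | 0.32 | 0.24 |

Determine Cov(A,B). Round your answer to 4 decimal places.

0.6656

E[A] = 3.12,  E[B] = 1.12
E[AB] = 4.16
Cov(A,B) = E[AB] − E[A]E[B] = 4.16 − (3.12)(1.12) = 0.6656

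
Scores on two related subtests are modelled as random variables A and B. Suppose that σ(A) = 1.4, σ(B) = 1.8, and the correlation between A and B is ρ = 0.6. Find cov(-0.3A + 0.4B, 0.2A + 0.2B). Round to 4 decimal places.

Var(A) = (1.4)² = 1.96;  Var(B) = (1.8)² = 3.24
cov(A,B) = ρ·σ(A)·σ(B) = 0.6·1.4·1.8 = 1.512
cov(-0.3A + 0.4B, 0.2A + 0.2B) = (-0.3)(0.2)Var(A) + (0.4)(0.2)Var(B) + [(-0.3)(0.2) + (0.4)(0.2)]cov(A,B)
= -0.06·1.96 + 0.08·3.24 + 0.02·1.512 = 0.17184

0.1718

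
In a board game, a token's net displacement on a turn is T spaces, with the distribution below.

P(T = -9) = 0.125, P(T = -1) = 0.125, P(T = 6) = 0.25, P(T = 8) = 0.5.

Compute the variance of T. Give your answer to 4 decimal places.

E[T] = (-9)(0.125) + (-1)(0.125) + (6)(0.25) + (8)(0.5) = 4.25
E[T²] = (-9)²(0.125) + (-1)²(0.125) + (6)²(0.25) + (8)²(0.5) = 51.25
Var(T) = E[T²] − (E[T])² = 51.25 − (4.25)² = 33.1875

33.1875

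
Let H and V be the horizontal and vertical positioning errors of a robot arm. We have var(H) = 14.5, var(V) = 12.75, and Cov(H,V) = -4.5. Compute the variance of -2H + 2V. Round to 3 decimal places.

145.000

var(-2H + 2V) = (-2)²·var(H) + (2)²·var(V) + 2·(-2)·(2)·Cov(H,V)
= 4·14.5 + 4·12.75 + -8·-4.5 = 145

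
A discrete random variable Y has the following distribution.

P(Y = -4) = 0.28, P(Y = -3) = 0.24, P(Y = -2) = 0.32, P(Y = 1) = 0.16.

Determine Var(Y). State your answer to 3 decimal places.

2.698

E[Y] = (-4)(0.28) + (-3)(0.24) + (-2)(0.32) + (1)(0.16) = -2.32
E[Y²] = (-4)²(0.28) + (-3)²(0.24) + (-2)²(0.32) + (1)²(0.16) = 8.08
Var(Y) = E[Y²] − (E[Y])² = 8.08 − (-2.32)² = 2.6976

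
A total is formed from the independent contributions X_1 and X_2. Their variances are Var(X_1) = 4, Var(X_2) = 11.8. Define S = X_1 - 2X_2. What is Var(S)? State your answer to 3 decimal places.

51.200

By independence, Var(S) = (1)²Var(X_1) + (-2)²Var(X_2)
= (1)²·4 + (-2)²·11.8 = 51.2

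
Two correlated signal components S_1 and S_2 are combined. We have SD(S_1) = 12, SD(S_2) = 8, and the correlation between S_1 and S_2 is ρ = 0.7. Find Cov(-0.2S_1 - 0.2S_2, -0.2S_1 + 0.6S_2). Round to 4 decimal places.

var(S_1) = (12)² = 144;  var(S_2) = (8)² = 64
Cov(S_1,S_2) = ρ·SD(S_1)·SD(S_2) = 0.7·12·8 = 67.2
Cov(-0.2S_1 - 0.2S_2, -0.2S_1 + 0.6S_2) = (-0.2)(-0.2)var(S_1) + (-0.2)(0.6)var(S_2) + [(-0.2)(0.6) + (-0.2)(-0.2)]Cov(S_1,S_2)
= 0.04·144 + -0.12·64 + -0.08·67.2 = -7.296

-7.2960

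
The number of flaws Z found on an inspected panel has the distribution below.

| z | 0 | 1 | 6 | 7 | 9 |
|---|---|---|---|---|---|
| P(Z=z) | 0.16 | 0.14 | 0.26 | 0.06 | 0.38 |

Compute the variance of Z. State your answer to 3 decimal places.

12.528

E[Z] = (0)(0.16) + (1)(0.14) + (6)(0.26) + (7)(0.06) + (9)(0.38) = 5.54
E[Z²] = (0)²(0.16) + (1)²(0.14) + (6)²(0.26) + (7)²(0.06) + (9)²(0.38) = 43.22
V(Z) = E[Z²] − (E[Z])² = 43.22 − (5.54)² = 12.5284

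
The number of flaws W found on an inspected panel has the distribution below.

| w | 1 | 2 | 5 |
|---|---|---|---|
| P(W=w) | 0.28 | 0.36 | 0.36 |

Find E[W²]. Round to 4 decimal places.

E[W²] = (1)²(0.28) + (2)²(0.36) + (5)²(0.36) = 10.72

10.7200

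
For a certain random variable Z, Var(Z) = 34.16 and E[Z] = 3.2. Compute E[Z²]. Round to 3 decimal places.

E[Z²] = Var(Z) + (E[Z])² = 34.16 + (3.2)² = 44.4

44.400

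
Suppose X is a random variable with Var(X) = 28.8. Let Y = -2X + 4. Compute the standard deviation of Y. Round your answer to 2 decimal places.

Var(-2X + 4) = (-2)²·28.8 = 115.2
SD(Y) = √115.2 ≈ 10.73

10.73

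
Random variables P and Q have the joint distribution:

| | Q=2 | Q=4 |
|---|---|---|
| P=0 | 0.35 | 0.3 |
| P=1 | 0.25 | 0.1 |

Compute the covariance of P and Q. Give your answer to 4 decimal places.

E[P] = 0.35,  E[Q] = 2.8
E[PQ] = 0.9
Cov(P,Q) = E[PQ] − E[P]E[Q] = 0.9 − (0.35)(2.8) = -0.08

-0.0800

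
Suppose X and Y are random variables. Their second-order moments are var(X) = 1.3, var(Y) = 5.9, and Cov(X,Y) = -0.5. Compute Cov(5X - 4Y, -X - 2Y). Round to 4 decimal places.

43.7000

Cov(5X - 4Y, -X - 2Y) = (5)(-1)var(X) + (-4)(-2)var(Y) + [(5)(-2) + (-4)(-1)]Cov(X,Y)
= -5·1.3 + 8·5.9 + -6·-0.5 = 43.7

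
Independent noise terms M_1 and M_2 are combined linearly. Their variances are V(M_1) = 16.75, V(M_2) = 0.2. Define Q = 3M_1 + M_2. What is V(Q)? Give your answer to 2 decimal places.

150.95

By independence, V(Q) = (3)²V(M_1) + (1)²V(M_2)
= (3)²·16.75 + (1)²·0.2 = 150.95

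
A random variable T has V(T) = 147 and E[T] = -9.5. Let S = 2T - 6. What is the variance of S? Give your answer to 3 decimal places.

588.000

V(2T - 6) = (2)²·V(T) = 4·147 = 588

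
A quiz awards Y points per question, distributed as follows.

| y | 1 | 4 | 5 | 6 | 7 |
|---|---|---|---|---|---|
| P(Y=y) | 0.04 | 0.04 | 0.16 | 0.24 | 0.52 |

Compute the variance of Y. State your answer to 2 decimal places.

E[Y] = (1)(0.04) + (4)(0.04) + (5)(0.16) + (6)(0.24) + (7)(0.52) = 6.08
E[Y²] = (1)²(0.04) + (4)²(0.04) + (5)²(0.16) + (6)²(0.24) + (7)²(0.52) = 38.8
var(Y) = E[Y²] − (E[Y])² = 38.8 − (6.08)² = 1.8336

1.83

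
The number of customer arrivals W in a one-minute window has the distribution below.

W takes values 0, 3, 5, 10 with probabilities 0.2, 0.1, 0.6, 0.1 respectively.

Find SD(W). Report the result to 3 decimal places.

2.722

E[W] = (0)(0.2) + (3)(0.1) + (5)(0.6) + (10)(0.1) = 4.3
E[W²] = (0)²(0.2) + (3)²(0.1) + (5)²(0.6) + (10)²(0.1) = 25.9
Var(W) = E[W²] − (E[W])² = 25.9 − (4.3)² = 7.41
SD(W) = √7.41 ≈ 2.722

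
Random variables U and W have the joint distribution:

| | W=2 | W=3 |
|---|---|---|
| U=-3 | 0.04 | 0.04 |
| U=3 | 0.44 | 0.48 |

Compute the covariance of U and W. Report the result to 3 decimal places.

0.010

E[U] = 2.52,  E[W] = 2.52
E[UW] = 6.36
Cov(U,W) = E[UW] − E[U]E[W] = 6.36 − (2.52)(2.52) = 0.0096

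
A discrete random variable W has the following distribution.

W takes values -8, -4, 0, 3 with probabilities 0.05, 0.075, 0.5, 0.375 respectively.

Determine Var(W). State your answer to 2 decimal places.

E[W] = (-8)(0.05) + (-4)(0.075) + (0)(0.5) + (3)(0.375) = 0.425
E[W²] = (-8)²(0.05) + (-4)²(0.075) + (0)²(0.5) + (3)²(0.375) = 7.775
Var(W) = E[W²] − (E[W])² = 7.775 − (0.425)² = 7.594375

7.59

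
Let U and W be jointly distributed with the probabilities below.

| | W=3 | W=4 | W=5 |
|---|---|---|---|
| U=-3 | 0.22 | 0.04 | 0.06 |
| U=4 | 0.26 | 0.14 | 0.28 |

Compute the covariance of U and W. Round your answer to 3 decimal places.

0.806

E[U] = 1.76,  E[W] = 3.86
E[UW] = 7.6
Cov(U,W) = E[UW] − E[U]E[W] = 7.6 − (1.76)(3.86) = 0.8064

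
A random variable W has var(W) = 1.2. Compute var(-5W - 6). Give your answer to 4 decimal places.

var(-5W - 6) = (-5)²·var(W) = 25·1.2 = 30

30.0000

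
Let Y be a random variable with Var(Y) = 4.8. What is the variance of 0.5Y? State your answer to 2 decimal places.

Var(0.5Y) = (0.5)²·Var(Y) = 0.25·4.8 = 1.2

1.20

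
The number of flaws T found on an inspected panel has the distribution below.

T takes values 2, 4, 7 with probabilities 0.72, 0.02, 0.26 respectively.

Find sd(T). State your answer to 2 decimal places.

E[T] = (2)(0.72) + (4)(0.02) + (7)(0.26) = 3.34
E[T²] = (2)²(0.72) + (4)²(0.02) + (7)²(0.26) = 15.94
Var(T) = E[T²] − (E[T])² = 15.94 − (3.34)² = 4.7844
sd(T) = √4.7844 ≈ 2.19

2.19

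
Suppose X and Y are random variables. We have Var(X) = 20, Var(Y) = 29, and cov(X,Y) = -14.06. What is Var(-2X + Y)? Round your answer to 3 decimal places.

Var(-2X + Y) = (-2)²·Var(X) + (1)²·Var(Y) + 2·(-2)·(1)·cov(X,Y)
= 4·20 + 1·29 + -4·-14.06 = 165.24

165.240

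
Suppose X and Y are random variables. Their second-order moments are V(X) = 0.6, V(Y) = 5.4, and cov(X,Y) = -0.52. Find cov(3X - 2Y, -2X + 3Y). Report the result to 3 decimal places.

-42.760

cov(3X - 2Y, -2X + 3Y) = (3)(-2)V(X) + (-2)(3)V(Y) + [(3)(3) + (-2)(-2)]cov(X,Y)
= -6·0.6 + -6·5.4 + 13·-0.52 = -42.76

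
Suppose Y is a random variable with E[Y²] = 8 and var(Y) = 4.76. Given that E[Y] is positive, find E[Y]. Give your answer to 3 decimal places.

(E[Y])² = E[Y²] − var(Y) = 8 − 4.76 = 3.24
E[Y] = √3.24 = 1.8

1.800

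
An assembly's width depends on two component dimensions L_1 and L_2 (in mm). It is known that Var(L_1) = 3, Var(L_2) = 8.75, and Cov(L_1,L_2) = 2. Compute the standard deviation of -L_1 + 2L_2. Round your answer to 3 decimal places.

5.477

Var(-L_1 + 2L_2) = (-1)²·Var(L_1) + (2)²·Var(L_2) + 2·(-1)·(2)·Cov(L_1,L_2)
= 1·3 + 4·8.75 + -4·2 = 30
σ(-L_1 + 2L_2) = √30 ≈ 5.477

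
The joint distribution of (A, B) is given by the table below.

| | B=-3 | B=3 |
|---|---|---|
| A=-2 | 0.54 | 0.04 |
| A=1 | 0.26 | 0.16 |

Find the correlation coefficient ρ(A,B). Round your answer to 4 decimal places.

0.3850

E[A] = -0.74,  E[B] = -1.8
E[AB] = 2.7
Cov(A,B) = E[AB] − E[A]E[B] = 2.7 − (-0.74)(-1.8) = 1.368
Var(A) = 2.1924,  Var(B) = 5.76
ρ = 1.368 / √(2.1924·5.76) ≈ 0.3850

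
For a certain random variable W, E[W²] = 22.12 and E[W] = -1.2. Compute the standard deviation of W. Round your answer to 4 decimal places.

Var(W) = 22.12 − (-1.2)² = 20.68
SD(W) = √20.68 ≈ 4.5475

4.5475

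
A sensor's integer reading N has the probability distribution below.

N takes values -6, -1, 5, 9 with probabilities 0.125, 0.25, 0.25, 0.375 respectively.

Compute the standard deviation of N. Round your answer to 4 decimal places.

E[N] = (-6)(0.125) + (-1)(0.25) + (5)(0.25) + (9)(0.375) = 3.625
E[N²] = (-6)²(0.125) + (-1)²(0.25) + (5)²(0.25) + (9)²(0.375) = 41.375
Var(N) = E[N²] − (E[N])² = 41.375 − (3.625)² = 28.234375
SD(N) = √28.234375 ≈ 5.3136

5.3136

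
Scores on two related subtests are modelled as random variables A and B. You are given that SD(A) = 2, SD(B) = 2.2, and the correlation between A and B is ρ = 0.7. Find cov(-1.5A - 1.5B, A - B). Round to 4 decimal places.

1.2600

Var(A) = (2)² = 4;  Var(B) = (2.2)² = 4.84
cov(A,B) = ρ·SD(A)·SD(B) = 0.7·2·2.2 = 3.08
cov(-1.5A - 1.5B, A - B) = (-1.5)(1)Var(A) + (-1.5)(-1)Var(B) + [(-1.5)(-1) + (-1.5)(1)]cov(A,B)
= -1.5·4 + 1.5·4.84 + 0·3.08 = 1.26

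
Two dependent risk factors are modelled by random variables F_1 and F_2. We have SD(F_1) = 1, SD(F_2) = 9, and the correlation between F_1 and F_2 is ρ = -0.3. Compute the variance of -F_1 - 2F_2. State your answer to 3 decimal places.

314.200

Var(F_1) = (1)² = 1;  Var(F_2) = (9)² = 81
cov(F_1,F_2) = ρ·SD(F_1)·SD(F_2) = -0.3·1·9 = -2.7
Var(-F_1 - 2F_2) = (-1)²·Var(F_1) + (-2)²·Var(F_2) + 2·(-1)·(-2)·cov(F_1,F_2)
= 1·1 + 4·81 + 4·-2.7 = 314.2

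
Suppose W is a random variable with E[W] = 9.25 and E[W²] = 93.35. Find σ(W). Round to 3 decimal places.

2.791

Var(W) = 93.35 − (9.25)² = 7.7875
σ(W) = √7.7875 ≈ 2.791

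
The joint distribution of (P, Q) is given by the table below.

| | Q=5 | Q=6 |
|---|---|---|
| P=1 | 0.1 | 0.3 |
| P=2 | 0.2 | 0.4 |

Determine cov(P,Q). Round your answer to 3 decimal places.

E[P] = 1.6,  E[Q] = 5.7
E[PQ] = 9.1
cov(P,Q) = E[PQ] − E[P]E[Q] = 9.1 − (1.6)(5.7) = -0.02

-0.020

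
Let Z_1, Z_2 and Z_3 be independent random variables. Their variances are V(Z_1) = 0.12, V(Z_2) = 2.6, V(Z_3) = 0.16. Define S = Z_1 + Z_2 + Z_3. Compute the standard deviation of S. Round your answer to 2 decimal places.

By independence, V(S) = (1)²V(Z_1) + (1)²V(Z_2) + (1)²V(Z_3)
= (1)²·0.12 + (1)²·2.6 + (1)²·0.16 = 2.88
SD(S) = √2.88 ≈ 1.70

1.70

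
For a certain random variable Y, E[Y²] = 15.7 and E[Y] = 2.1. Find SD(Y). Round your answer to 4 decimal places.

Var(Y) = 15.7 − (2.1)² = 11.29
SD(Y) = √11.29 ≈ 3.3601

3.3601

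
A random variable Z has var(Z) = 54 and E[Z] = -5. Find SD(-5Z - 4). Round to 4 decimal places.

var(-5Z - 4) = (-5)²·54 = 1350
SD(-5Z - 4) = √1350 ≈ 36.7423

36.7423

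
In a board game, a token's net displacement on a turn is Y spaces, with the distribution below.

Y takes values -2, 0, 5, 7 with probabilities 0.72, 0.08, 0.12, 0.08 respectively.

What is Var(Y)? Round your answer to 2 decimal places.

9.72

E[Y] = (-2)(0.72) + (0)(0.08) + (5)(0.12) + (7)(0.08) = -0.28
E[Y²] = (-2)²(0.72) + (0)²(0.08) + (5)²(0.12) + (7)²(0.08) = 9.8
Var(Y) = E[Y²] − (E[Y])² = 9.8 − (-0.28)² = 9.7216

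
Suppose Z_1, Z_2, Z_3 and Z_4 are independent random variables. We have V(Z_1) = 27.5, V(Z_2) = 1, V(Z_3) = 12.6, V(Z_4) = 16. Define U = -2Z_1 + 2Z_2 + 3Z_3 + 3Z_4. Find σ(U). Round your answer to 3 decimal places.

19.272

By independence, V(U) = (-2)²V(Z_1) + (2)²V(Z_2) + (3)²V(Z_3) + (3)²V(Z_4)
= (-2)²·27.5 + (2)²·1 + (3)²·12.6 + (3)²·16 = 371.4
σ(U) = √371.4 ≈ 19.272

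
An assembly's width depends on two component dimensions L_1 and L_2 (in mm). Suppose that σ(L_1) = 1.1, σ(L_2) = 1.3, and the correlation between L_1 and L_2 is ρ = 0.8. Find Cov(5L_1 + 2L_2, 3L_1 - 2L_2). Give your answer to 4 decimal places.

6.8140

V(L_1) = (1.1)² = 1.21;  V(L_2) = (1.3)² = 1.69
Cov(L_1,L_2) = ρ·σ(L_1)·σ(L_2) = 0.8·1.1·1.3 = 1.144
Cov(5L_1 + 2L_2, 3L_1 - 2L_2) = (5)(3)V(L_1) + (2)(-2)V(L_2) + [(5)(-2) + (2)(3)]Cov(L_1,L_2)
= 15·1.21 + -4·1.69 + -4·1.144 = 6.814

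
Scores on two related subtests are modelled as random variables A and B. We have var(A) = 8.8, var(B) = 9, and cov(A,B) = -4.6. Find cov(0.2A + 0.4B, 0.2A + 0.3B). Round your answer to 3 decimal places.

0.788

cov(0.2A + 0.4B, 0.2A + 0.3B) = (0.2)(0.2)var(A) + (0.4)(0.3)var(B) + [(0.2)(0.3) + (0.4)(0.2)]cov(A,B)
= 0.04·8.8 + 0.12·9 + 0.14·-4.6 = 0.788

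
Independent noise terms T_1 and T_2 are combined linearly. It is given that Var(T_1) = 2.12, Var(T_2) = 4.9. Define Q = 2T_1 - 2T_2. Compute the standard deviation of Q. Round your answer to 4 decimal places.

By independence, Var(Q) = (2)²Var(T_1) + (-2)²Var(T_2)
= (2)²·2.12 + (-2)²·4.9 = 28.08
sd(Q) = √28.08 ≈ 5.2991

5.2991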